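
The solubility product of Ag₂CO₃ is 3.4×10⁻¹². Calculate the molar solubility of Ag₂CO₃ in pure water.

9.5×10⁻⁵ M

Ag₂CO₃(s) ⇌ 2 Ag⁺(aq) + CO₃²⁻(aq)
Let s be the molar solubility. Then [Ag⁺] = 2s and [CO₃²⁻] = s.
Ksp = [Ag⁺]^2[CO₃²⁻] = (2s)^2 · s = 4s^3
4s^3 = 3.4×10⁻¹²  ⇒  s^3 = 8.5×10⁻¹³
s = (8.5×10⁻¹³)^(1/3) = 9.5×10⁻⁵ mol/L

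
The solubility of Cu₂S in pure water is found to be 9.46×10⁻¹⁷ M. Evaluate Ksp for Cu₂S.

Ksp = 3.39×10⁻⁴⁸

Cu₂S(s) ⇌ 2 Cu⁺(aq) + S²⁻(aq)
For each mole of Cu₂S that dissolves per liter, [Cu⁺] = 2s and [S²⁻] = s; let s denote this solubility.
Ksp = [Cu⁺]^2[S²⁻] = (2s)^2 · s = 4s^3
Ksp = 4 × (9.46×10⁻¹⁷)^3 = 3.39×10⁻⁴⁸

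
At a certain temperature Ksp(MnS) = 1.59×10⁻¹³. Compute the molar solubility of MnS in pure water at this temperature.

3.99×10⁻⁷ M

MnS(s) ⇌ Mn²⁺(aq) + S²⁻(aq)
Call the molar solubility s, so that [Mn²⁺] = s and [S²⁻] = s.
Ksp = [Mn²⁺][S²⁻] = s · s = s^2
s^2 = 1.59×10⁻¹³
s = (1.59×10⁻¹³)^(1/2) = 3.99×10⁻⁷ mol L⁻¹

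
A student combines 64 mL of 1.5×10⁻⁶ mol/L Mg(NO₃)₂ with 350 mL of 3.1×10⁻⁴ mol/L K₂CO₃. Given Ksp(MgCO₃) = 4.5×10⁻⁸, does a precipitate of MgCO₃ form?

No

After mixing, V = 64 mL + 350 mL = 414 mL.
[Mg²⁺] = (1.5×10⁻⁶)(64)/414 = 2.3×10⁻⁷ mol/L
[CO₃²⁻] = (3.1×10⁻⁴)(350)/414 = 2.6×10⁻⁴ mol/L
Q = [Mg²⁺][CO₃²⁻] = 6.1×10⁻¹¹
Q < Ksp (6.1×10⁻¹¹ vs 4.5×10⁻⁸); the solution remains unsaturated and no precipitate forms.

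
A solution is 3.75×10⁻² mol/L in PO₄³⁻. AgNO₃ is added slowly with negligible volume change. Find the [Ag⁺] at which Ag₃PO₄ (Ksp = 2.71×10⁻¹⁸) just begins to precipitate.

The threshold for precipitation is Q = Ksp.
Ag₃PO₄(s) ⇌ 3 Ag⁺(aq) + PO₄³⁻(aq)
Ksp = [Ag⁺]^3[PO₄³⁻] = [Ag⁺]^3(3.75×10⁻²)
[Ag⁺]^3 = 2.71×10⁻¹⁸ / (3.75×10⁻²) = 7.23×10⁻¹⁷
[Ag⁺] = 4.17×10⁻⁶ mol/L

4.17×10⁻⁶ M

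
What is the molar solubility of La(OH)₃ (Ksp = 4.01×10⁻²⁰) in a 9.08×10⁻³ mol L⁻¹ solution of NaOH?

5.36×10⁻¹⁴ M

La(OH)₃(s) ⇌ La³⁺(aq) + 3 OH⁻(aq)
Let s be the solubility of La(OH)₃ here. The common ion gives [OH⁻] ≈ 9.08×10⁻³ mol L⁻¹, and [La³⁺] = s.
Ksp = [La³⁺][OH⁻]^3 = s(9.08×10⁻³)^3
s = 4.01×10⁻²⁰ / (9.08×10⁻³)^3 = 5.36×10⁻¹⁴
s = 5.36×10⁻¹⁴ mol L⁻¹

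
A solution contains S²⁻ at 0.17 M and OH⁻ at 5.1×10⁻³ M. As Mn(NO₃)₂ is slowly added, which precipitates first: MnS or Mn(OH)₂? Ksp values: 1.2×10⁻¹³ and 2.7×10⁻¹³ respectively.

Each salt precipitates once Q = Ksp for that salt.
For MnS: [Mn²⁺] = (Ksp/[S²⁻]) = 7.1×10⁻¹³ M
For Mn(OH)₂: [Mn²⁺] = (Ksp/[OH⁻]^2) = 1.0×10⁻⁸ M
MnS requires the lower [Mn²⁺], so it precipitates first.

MnS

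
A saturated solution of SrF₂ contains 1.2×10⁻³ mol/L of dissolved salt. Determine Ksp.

SrF₂(s) ⇌ Sr²⁺(aq) + 2 F⁻(aq)
If s mol/L of SrF₂ dissolves, [Sr²⁺] = s and [F⁻] = 2s.
Ksp = [Sr²⁺][F⁻]^2 = s · (2s)^2 = 4s^3
Ksp = 4 × (1.2×10⁻³)^3 = 6.9×10⁻⁹

Ksp = 6.9×10⁻⁹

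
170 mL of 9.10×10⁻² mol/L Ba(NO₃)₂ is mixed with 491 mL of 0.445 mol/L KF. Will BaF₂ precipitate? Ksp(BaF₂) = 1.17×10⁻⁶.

Yes

The combined volume is 661 mL.
[Ba²⁺] = (9.10×10⁻²)(170)/661 = 2.34×10⁻² mol/L
[F⁻] = (0.445)(491)/661 = 0.331 mol/L
Q = [Ba²⁺][F⁻]^2 = 2.56×10⁻³
Q = 2.56×10⁻³ > Ksp = 1.17×10⁻⁶, so the solution is supersaturated and BaF₂ precipitates.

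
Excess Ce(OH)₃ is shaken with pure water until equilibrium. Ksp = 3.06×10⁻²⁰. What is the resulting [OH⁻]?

1.74×10⁻⁵ M

Ce(OH)₃(s) ⇌ Ce³⁺(aq) + 3 OH⁻(aq)
Call the molar solubility s, so that [Ce³⁺] = s and [OH⁻] = 3s.
Ksp = [Ce³⁺][OH⁻]^3 = s · (3s)^3 = 27s^4 = 3.06×10⁻²⁰
s = 5.80×10⁻⁶ mol L⁻¹
[OH⁻] = 3s = 1.74×10⁻⁵ mol L⁻¹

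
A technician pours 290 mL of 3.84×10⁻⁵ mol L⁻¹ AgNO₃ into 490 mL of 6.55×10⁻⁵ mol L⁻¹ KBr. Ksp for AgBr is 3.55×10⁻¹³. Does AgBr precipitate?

The combined volume is 780 mL.
[Ag⁺] = (3.84×10⁻⁵)(290)/780 = 1.43×10⁻⁵ mol L⁻¹
[Br⁻] = (6.55×10⁻⁵)(490)/780 = 4.11×10⁻⁵ mol L⁻¹
Q = [Ag⁺][Br⁻] = 5.87×10⁻¹⁰
Since Q (5.87×10⁻¹⁰) exceeds Ksp (3.55×10⁻¹³), AgBr will precipitate.

Yes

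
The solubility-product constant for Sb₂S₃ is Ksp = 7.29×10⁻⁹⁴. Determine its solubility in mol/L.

Sb₂S₃(s) ⇌ 2 Sb³⁺(aq) + 3 S²⁻(aq)
Let s be the molar solubility. Then [Sb³⁺] = 2s and [S²⁻] = 3s.
Ksp = [Sb³⁺]^2[S²⁻]^3 = (2s)^2 · (3s)^3 = 108s^5
108s^5 = 7.29×10⁻⁹⁴  ⇒  s^5 = 6.75×10⁻⁹⁶
s = (6.75×10⁻⁹⁶)^(1/5) = 9.24×10⁻²⁰ M

9.24×10⁻²⁰ M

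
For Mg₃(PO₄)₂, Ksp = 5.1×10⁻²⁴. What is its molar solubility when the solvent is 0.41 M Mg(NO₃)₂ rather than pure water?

Mg₃(PO₄)₂(s) ⇌ 3 Mg²⁺(aq) + 2 PO₄³⁻(aq)
Let s be the solubility of Mg₃(PO₄)₂ here. The common ion gives [Mg²⁺] ≈ 0.41 M, and [PO₄³⁻] = 2s.
Ksp = [Mg²⁺]^3[PO₄³⁻]^2 = (0.41)^3(2s)^2
(2s)^2 = 5.1×10⁻²⁴ / (0.41)^3 = 7.4×10⁻²³
s = 4.3×10⁻¹² M

4.3×10⁻¹² M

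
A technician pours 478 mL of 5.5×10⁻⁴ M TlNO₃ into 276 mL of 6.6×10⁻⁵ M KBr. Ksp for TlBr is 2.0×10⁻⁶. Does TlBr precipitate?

Total volume after mixing = 478 + 276 = 754 mL.
[Tl⁺] = (5.5×10⁻⁴)(478)/754 = 3.5×10⁻⁴ M
[Br⁻] = (6.6×10⁻⁵)(276)/754 = 2.4×10⁻⁵ M
Q = [Tl⁺][Br⁻] = 8.4×10⁻⁹
Q = 8.4×10⁻⁹ < Ksp = 2.0×10⁻⁶, so the solution is unsaturated and no precipitate forms.

No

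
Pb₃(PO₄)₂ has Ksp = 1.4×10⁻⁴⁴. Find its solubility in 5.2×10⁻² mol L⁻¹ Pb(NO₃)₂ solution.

5.0×10⁻²¹ M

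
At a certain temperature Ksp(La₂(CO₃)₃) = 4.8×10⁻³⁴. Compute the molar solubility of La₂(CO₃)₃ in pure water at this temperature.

8.5×10⁻⁸ M

La₂(CO₃)₃(s) ⇌ 2 La³⁺(aq) + 3 CO₃²⁻(aq)
Call the molar solubility s, so that [La³⁺] = 2s and [CO₃²⁻] = 3s.
Ksp = [La³⁺]^2[CO₃²⁻]^3 = (2s)^2 · (3s)^3 = 108s^5
108s^5 = 4.8×10⁻³⁴  ⇒  s^5 = 4.4×10⁻³⁶
Taking the 5th root, s = 8.5×10⁻⁸ mol L⁻¹.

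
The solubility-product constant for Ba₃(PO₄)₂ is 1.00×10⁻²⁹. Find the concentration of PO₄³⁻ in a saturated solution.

Ba₃(PO₄)₂(s) ⇌ 3 Ba²⁺(aq) + 2 PO₄³⁻(aq)
For each mole of Ba₃(PO₄)₂ that dissolves per liter, [Ba²⁺] = 3s and [PO₄³⁻] = 2s; let s denote this solubility.
Ksp = [Ba²⁺]^3[PO₄³⁻]^2 = (3s)^3 · (2s)^2 = 108s^5 = 1.00×10⁻²⁹
s = 6.21×10⁻⁷ mol/L
[PO₄³⁻] = 2s = 1.24×10⁻⁶ mol/L

1.24×10⁻⁶ M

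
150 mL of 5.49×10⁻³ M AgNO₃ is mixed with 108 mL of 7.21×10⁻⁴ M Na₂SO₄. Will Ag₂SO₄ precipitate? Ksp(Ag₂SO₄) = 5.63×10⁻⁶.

No

Total volume after mixing = 150 + 108 = 258 mL.
[Ag⁺] = (5.49×10⁻³)(150)/258 = 3.19×10⁻³ M
[SO₄²⁻] = (7.21×10⁻⁴)(108)/258 = 3.02×10⁻⁴ M
Q = [Ag⁺]^2[SO₄²⁻] = 3.07×10⁻⁹
Q < Ksp (3.07×10⁻⁹ vs 5.63×10⁻⁶); the solution remains unsaturated and no precipitate forms.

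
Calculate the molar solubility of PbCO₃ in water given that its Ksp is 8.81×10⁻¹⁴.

2.97×10⁻⁷ M

PbCO₃(s) ⇌ Pb²⁺(aq) + CO₃²⁻(aq)
Let s be the molar solubility. Then [Pb²⁺] = s and [CO₃²⁻] = s.
Ksp = [Pb²⁺][CO₃²⁻] = s · s = s^2
s^2 = 8.81×10⁻¹⁴
s = 2.97×10⁻⁷ mol/L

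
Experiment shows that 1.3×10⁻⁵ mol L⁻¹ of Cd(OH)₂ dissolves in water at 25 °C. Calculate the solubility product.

Cd(OH)₂(s) ⇌ Cd²⁺(aq) + 2 OH⁻(aq)
Let s be the molar solubility. Then [Cd²⁺] = s and [OH⁻] = 2s.
Ksp = [Cd²⁺][OH⁻]^2 = s · (2s)^2 = 4s^3
Ksp = 4 × (1.3×10⁻⁵)^3 = 8.8×10⁻¹⁵

Ksp = 8.8×10⁻¹⁵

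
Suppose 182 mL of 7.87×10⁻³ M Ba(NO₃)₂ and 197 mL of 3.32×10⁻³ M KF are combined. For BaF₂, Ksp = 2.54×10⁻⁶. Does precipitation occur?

Total volume after mixing = 182 + 197 = 379 mL.
[Ba²⁺] = (7.87×10⁻³)(182)/379 = 3.78×10⁻³ M
[F⁻] = (3.32×10⁻³)(197)/379 = 1.73×10⁻³ M
Q = [Ba²⁺][F⁻]^2 = 1.13×10⁻⁸
Q < Ksp (1.13×10⁻⁸ vs 2.54×10⁻⁶); the solution remains unsaturated and no precipitate forms.

No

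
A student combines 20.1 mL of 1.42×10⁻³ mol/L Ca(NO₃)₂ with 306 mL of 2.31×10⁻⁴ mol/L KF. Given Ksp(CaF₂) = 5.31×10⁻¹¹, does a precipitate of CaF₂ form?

No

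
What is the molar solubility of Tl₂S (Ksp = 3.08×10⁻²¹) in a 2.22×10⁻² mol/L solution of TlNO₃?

Tl₂S(s) ⇌ 2 Tl⁺(aq) + S²⁻(aq)
With Tl⁺ already at 2.22×10⁻² mol/L and s small, take [Tl⁺] ≈ 2.22×10⁻² mol/L and [S²⁻] = s.
Ksp = [Tl⁺]^2[S²⁻] = (2.22×10⁻²)^2s
s = 3.08×10⁻²¹ / (2.22×10⁻²)^2 = 6.25×10⁻¹⁸
s = 6.25×10⁻¹⁸ mol/L

6.25×10⁻¹⁸ M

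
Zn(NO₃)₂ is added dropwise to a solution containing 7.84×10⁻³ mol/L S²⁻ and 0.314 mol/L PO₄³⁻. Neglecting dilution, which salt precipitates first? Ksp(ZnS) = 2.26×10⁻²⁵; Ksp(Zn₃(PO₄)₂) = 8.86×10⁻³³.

ZnS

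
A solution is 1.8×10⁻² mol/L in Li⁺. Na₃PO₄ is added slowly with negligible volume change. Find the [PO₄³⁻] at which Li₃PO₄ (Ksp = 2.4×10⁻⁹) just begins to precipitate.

Each salt precipitates once Q = Ksp for that salt.
Li₃PO₄(s) ⇌ 3 Li⁺(aq) + PO₄³⁻(aq)
Ksp = [Li⁺]^3[PO₄³⁻] = [PO₄³⁻](1.8×10⁻²)^3
[PO₄³⁻] = 2.4×10⁻⁹ / (1.8×10⁻²)^3 = 4.1×10⁻⁴
[PO₄³⁻] = 4.1×10⁻⁴ mol/L

4.1×10⁻⁴ M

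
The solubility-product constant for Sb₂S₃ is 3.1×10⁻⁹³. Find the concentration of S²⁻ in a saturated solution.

3.7×10⁻¹⁹ M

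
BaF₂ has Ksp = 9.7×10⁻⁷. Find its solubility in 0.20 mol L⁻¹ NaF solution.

2.4×10⁻⁵ M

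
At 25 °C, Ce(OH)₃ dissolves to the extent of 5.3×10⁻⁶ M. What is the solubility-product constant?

Ce(OH)₃(s) ⇌ Ce³⁺(aq) + 3 OH⁻(aq)
For each mole of Ce(OH)₃ that dissolves per liter, [Ce³⁺] = s and [OH⁻] = 3s; let s denote this solubility.
Ksp = [Ce³⁺][OH⁻]^3 = s · (3s)^3 = 27s^4
Ksp = 27 × (5.3×10⁻⁶)^4 = 2.1×10⁻²⁰

Ksp = 2.1×10⁻²⁰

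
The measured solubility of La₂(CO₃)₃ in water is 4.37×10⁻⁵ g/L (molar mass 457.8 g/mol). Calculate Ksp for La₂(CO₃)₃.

Molar solubility s = (4.37×10⁻⁵ g/L) / (457.8 g/mol) = 9.5457×10⁻⁸ mol/L
La₂(CO₃)₃(s) ⇌ 2 La³⁺(aq) + 3 CO₃²⁻(aq)
Let s be the molar solubility. Then [La³⁺] = 2s and [CO₃²⁻] = 3s.
Ksp = [La³⁺]^2[CO₃²⁻]^3 = (2s)^2 · (3s)^3 = 108s^5
Ksp = 108 × (9.5457×10⁻⁸)^5 = 8.56×10⁻³⁴

Ksp = 8.56×10⁻³⁴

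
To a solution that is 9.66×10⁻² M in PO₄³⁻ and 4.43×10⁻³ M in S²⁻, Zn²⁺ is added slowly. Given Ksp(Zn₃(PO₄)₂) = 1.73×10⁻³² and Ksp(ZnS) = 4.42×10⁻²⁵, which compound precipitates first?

ZnS

Precipitation begins when Q = Ksp.
For Zn₃(PO₄)₂: [Zn²⁺] = (Ksp/[PO₄³⁻]^2)^(1/3) = 1.23×10⁻¹⁰ M
For ZnS: [Zn²⁺] = (Ksp/[S²⁻]) = 9.98×10⁻²³ M
Since ZnS needs less Zn²⁺ to reach saturation, it precipitates first.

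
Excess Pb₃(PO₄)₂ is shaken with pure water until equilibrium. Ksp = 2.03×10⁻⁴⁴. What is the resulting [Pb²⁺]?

2.15×10⁻⁹ M

Pb₃(PO₄)₂(s) ⇌ 3 Pb²⁺(aq) + 2 PO₄³⁻(aq)
If s mol/L of Pb₃(PO₄)₂ dissolves, [Pb²⁺] = 3s and [PO₄³⁻] = 2s.
Ksp = [Pb²⁺]^3[PO₄³⁻]^2 = (3s)^3 · (2s)^2 = 108s^5 = 2.03×10⁻⁴⁴
s = 7.16×10⁻¹⁰ mol L⁻¹
[Pb²⁺] = 3s = 2.15×10⁻⁹ mol L⁻¹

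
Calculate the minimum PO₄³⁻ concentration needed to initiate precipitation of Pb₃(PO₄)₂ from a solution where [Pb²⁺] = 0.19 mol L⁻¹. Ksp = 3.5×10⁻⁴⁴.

2.3×10⁻²¹ M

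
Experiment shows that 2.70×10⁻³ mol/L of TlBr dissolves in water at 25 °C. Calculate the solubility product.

TlBr(s) ⇌ Tl⁺(aq) + Br⁻(aq)
For each mole of TlBr that dissolves per liter, [Tl⁺] = s and [Br⁻] = s; let s denote this solubility.
Ksp = [Tl⁺][Br⁻] = s · s = s^2
Ksp = (2.70×10⁻³)^2 = 7.29×10⁻⁶

Ksp = 7.29×10⁻⁶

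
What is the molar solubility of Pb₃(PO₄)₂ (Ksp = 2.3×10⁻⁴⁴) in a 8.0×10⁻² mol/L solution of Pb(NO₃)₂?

3.4×10⁻²¹ M

Pb₃(PO₄)₂(s) ⇌ 3 Pb²⁺(aq) + 2 PO₄³⁻(aq)
With Pb²⁺ already at 8.0×10⁻² mol/L and s small, take [Pb²⁺] ≈ 8.0×10⁻² mol/L and [PO₄³⁻] = 2s.
Ksp = [Pb²⁺]^3[PO₄³⁻]^2 = (8.0×10⁻²)^3(2s)^2
(2s)^2 = 2.3×10⁻⁴⁴ / (8.0×10⁻²)^3 = 4.5×10⁻⁴¹
s = 3.4×10⁻²¹ mol/L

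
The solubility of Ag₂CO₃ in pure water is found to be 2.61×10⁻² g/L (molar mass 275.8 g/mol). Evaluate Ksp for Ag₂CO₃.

Ksp = 3.39×10⁻¹²

Molar solubility s = (2.61×10⁻² g/L) / (275.8 g/mol) = 9.4634×10⁻⁵ mol/L
Ag₂CO₃(s) ⇌ 2 Ag⁺(aq) + CO₃²⁻(aq)
Call the molar solubility s, so that [Ag⁺] = 2s and [CO₃²⁻] = s.
Ksp = [Ag⁺]^2[CO₃²⁻] = (2s)^2 · s = 4s^3
Ksp = 4 × (9.4634×10⁻⁵)^3 = 3.39×10⁻¹²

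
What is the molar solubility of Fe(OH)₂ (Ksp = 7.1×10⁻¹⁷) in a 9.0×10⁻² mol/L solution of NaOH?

8.8×10⁻¹⁵ M

Fe(OH)₂(s) ⇌ Fe²⁺(aq) + 2 OH⁻(aq)
OH⁻ is already present at 9.0×10⁻² mol/L. If s mol/L of Fe(OH)₂ dissolves, [Fe²⁺] = s while [OH⁻] ≈ 9.0×10⁻² mol/L.
Ksp = [Fe²⁺][OH⁻]^2 = s(9.0×10⁻²)^2
s = 7.1×10⁻¹⁷ / (9.0×10⁻²)^2 = 8.8×10⁻¹⁵
s = 8.8×10⁻¹⁵ mol/L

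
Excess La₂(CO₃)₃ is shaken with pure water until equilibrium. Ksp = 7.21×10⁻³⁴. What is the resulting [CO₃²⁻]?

2.77×10⁻⁷ M

La₂(CO₃)₃(s) ⇌ 2 La³⁺(aq) + 3 CO₃²⁻(aq)
With molar solubility s: [La³⁺] = 2s, [CO₃²⁻] = 3s.
Ksp = [La³⁺]^2[CO₃²⁻]^3 = (2s)^2 · (3s)^3 = 108s^5 = 7.21×10⁻³⁴
s = 9.22×10⁻⁸ mol/L
[CO₃²⁻] = 3s = 2.77×10⁻⁷ mol/L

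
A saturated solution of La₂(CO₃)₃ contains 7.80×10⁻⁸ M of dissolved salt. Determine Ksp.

La₂(CO₃)₃(s) ⇌ 2 La³⁺(aq) + 3 CO₃²⁻(aq)
With molar solubility s: [La³⁺] = 2s, [CO₃²⁻] = 3s.
Ksp = [La³⁺]^2[CO₃²⁻]^3 = (2s)^2 · (3s)^3 = 108s^5
Ksp = 108 × (7.80×10⁻⁸)^5 = 3.12×10⁻³⁴

Ksp = 3.12×10⁻³⁴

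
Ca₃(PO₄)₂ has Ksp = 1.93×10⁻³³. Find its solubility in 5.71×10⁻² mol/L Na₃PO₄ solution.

Ca₃(PO₄)₂(s) ⇌ 3 Ca²⁺(aq) + 2 PO₄³⁻(aq)
With PO₄³⁻ already at 5.71×10⁻² mol/L and s small, take [PO₄³⁻] ≈ 5.71×10⁻² mol/L and [Ca²⁺] = 3s.
Ksp = [Ca²⁺]^3[PO₄³⁻]^2 = (3s)^3(5.71×10⁻²)^2
(3s)^3 = 1.93×10⁻³³ / (5.71×10⁻²)^2 = 5.92×10⁻³¹
s = 2.80×10⁻¹¹ mol/L

2.80×10⁻¹¹ M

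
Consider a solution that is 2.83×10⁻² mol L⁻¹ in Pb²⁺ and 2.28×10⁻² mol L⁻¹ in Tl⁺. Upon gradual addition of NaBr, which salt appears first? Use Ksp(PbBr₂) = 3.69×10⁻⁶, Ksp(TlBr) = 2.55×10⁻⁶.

Precipitation begins when Q = Ksp.
For PbBr₂: [Br⁻] = (Ksp/[Pb²⁺])^(1/2) = 1.14×10⁻² mol L⁻¹
For TlBr: [Br⁻] = (Ksp/[Tl⁺]) = 1.12×10⁻⁴ mol L⁻¹
TlBr requires the lower [Br⁻], so it precipitates first.

TlBr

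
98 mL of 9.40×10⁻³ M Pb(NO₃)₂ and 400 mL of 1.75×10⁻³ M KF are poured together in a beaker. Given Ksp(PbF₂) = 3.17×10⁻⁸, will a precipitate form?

After mixing, V = 98 mL + 400 mL = 498 mL.
[Pb²⁺] = (9.40×10⁻³)(98)/498 = 1.85×10⁻³ M
[F⁻] = (1.75×10⁻³)(400)/498 = 1.41×10⁻³ M
Q = [Pb²⁺][F⁻]^2 = 3.65×10⁻⁹
Q < Ksp (3.65×10⁻⁹ vs 3.17×10⁻⁸); the solution remains unsaturated and no precipitate forms.

No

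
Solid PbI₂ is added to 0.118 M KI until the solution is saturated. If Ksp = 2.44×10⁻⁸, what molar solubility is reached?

1.75×10⁻⁶ M

PbI₂(s) ⇌ Pb²⁺(aq) + 2 I⁻(aq)
Let s be the solubility of PbI₂ here. The common ion gives [I⁻] ≈ 0.118 M, and [Pb²⁺] = s.
Ksp = [Pb²⁺][I⁻]^2 = s(0.118)^2
s = 2.44×10⁻⁸ / (0.118)^2 = 1.75×10⁻⁶
s = 1.75×10⁻⁶ M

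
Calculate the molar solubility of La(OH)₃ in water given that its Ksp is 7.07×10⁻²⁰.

La(OH)₃(s) ⇌ La³⁺(aq) + 3 OH⁻(aq)
With molar solubility s: [La³⁺] = s, [OH⁻] = 3s.
Ksp = [La³⁺][OH⁻]^3 = s · (3s)^3 = 27s^4
27s^4 = 7.07×10⁻²⁰  ⇒  s^4 = 2.62×10⁻²¹
Taking the 4th root, s = 7.15×10⁻⁶ mol/L.

7.15×10⁻⁶ M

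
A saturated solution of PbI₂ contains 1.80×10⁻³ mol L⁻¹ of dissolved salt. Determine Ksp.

PbI₂(s) ⇌ Pb²⁺(aq) + 2 I⁻(aq)
For each mole of PbI₂ that dissolves per liter, [Pb²⁺] = s and [I⁻] = 2s; let s denote this solubility.
Ksp = [Pb²⁺][I⁻]^2 = s · (2s)^2 = 4s^3
Ksp = 4 × (1.80×10⁻³)^3 = 2.33×10⁻⁸

Ksp = 2.33×10⁻⁸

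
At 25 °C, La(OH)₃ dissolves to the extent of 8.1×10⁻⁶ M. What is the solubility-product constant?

La(OH)₃(s) ⇌ La³⁺(aq) + 3 OH⁻(aq)
If s mol/L of La(OH)₃ dissolves, [La³⁺] = s and [OH⁻] = 3s.
Ksp = [La³⁺][OH⁻]^3 = s · (3s)^3 = 27s^4
Ksp = 27 × (8.1×10⁻⁶)^4 = 1.2×10⁻¹⁹

Ksp = 1.2×10⁻¹⁹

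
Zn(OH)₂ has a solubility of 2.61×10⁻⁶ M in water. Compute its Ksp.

Ksp = 7.11×10⁻¹⁷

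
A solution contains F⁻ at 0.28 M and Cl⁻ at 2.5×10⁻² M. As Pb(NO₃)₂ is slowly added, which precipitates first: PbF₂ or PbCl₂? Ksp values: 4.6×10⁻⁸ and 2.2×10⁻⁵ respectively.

Each salt precipitates once Q = Ksp for that salt.
For PbF₂: [Pb²⁺] = (Ksp/[F⁻]^2) = 5.9×10⁻⁷ M
For PbCl₂: [Pb²⁺] = (Ksp/[Cl⁻]^2) = 3.5×10⁻² M
Since PbF₂ needs less Pb²⁺ to reach saturation, it precipitates first.

PbF₂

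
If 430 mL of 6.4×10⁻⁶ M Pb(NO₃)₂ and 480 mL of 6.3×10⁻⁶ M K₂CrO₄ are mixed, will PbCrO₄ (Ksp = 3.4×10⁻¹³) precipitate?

Yes

After mixing, V = 430 mL + 480 mL = 910 mL.
[Pb²⁺] = (6.4×10⁻⁶)(430)/910 = 3.0×10⁻⁶ M
[CrO₄²⁻] = (6.3×10⁻⁶)(480)/910 = 3.3×10⁻⁶ M
Q = [Pb²⁺][CrO₄²⁻] = 1.0×10⁻¹¹
Q = 1.0×10⁻¹¹ > Ksp = 3.4×10⁻¹³, so the solution is supersaturated and PbCrO₄ precipitates.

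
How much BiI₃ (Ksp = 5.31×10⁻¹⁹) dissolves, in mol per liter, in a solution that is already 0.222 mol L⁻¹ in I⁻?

4.85×10⁻¹⁷ M

BiI₃(s) ⇌ Bi³⁺(aq) + 3 I⁻(aq)
Let s be the solubility of BiI₃ here. The common ion gives [I⁻] ≈ 0.222 mol L⁻¹, and [Bi³⁺] = s.
Ksp = [Bi³⁺][I⁻]^3 = s(0.222)^3
s = 5.31×10⁻¹⁹ / (0.222)^3 = 4.85×10⁻¹⁷
s = 4.85×10⁻¹⁷ mol L⁻¹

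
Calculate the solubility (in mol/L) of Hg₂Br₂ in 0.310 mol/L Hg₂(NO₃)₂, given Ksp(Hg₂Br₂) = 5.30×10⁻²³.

6.54×10⁻¹² M

Hg₂Br₂(s) ⇌ Hg₂²⁺(aq) + 2 Br⁻(aq)
The solution already contains Hg₂²⁺ at 0.310 mol/L. Let s be the molar solubility of Hg₂Br₂.
[Hg₂²⁺] ≈ 0.310 mol/L (common ion dominates); [Br⁻] = 2s.
Ksp = [Hg₂²⁺][Br⁻]^2 = (0.310)(2s)^2
(2s)^2 = 5.30×10⁻²³ / (0.310) = 1.71×10⁻²²
s = 6.54×10⁻¹² mol/L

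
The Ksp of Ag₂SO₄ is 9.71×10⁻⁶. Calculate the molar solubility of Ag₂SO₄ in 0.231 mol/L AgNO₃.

Ag₂SO₄(s) ⇌ 2 Ag⁺(aq) + SO₄²⁻(aq)
With Ag⁺ already at 0.231 mol/L and s small, take [Ag⁺] ≈ 0.231 mol/L and [SO₄²⁻] = s.
Ksp = [Ag⁺]^2[SO₄²⁻] = (0.231)^2s
s = 9.71×10⁻⁶ / (0.231)^2 = 1.82×10⁻⁴
s = 1.82×10⁻⁴ mol/L

1.82×10⁻⁴ M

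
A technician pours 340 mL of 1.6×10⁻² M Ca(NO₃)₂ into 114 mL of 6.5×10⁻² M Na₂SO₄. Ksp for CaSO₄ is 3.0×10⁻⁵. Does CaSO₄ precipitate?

Total volume after mixing = 340 + 114 = 454 mL.
[Ca²⁺] = (1.6×10⁻²)(340)/454 = 1.2×10⁻² M
[SO₄²⁻] = (6.5×10⁻²)(114)/454 = 1.6×10⁻² M
Q = [Ca²⁺][SO₄²⁻] = 2.0×10⁻⁴
Because Q > Ksp (2.0×10⁻⁴ vs 3.0×10⁻⁵), a precipitate of CaSO₄ forms.

Yes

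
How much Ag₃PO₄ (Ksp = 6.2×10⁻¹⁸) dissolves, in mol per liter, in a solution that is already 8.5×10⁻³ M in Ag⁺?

1.0×10⁻¹¹ M

Ag₃PO₄(s) ⇌ 3 Ag⁺(aq) + PO₄³⁻(aq)
Ag⁺ is already present at 8.5×10⁻³ M. If s mol/L of Ag₃PO₄ dissolves, [PO₄³⁻] = s while [Ag⁺] ≈ 8.5×10⁻³ M.
Ksp = [Ag⁺]^3[PO₄³⁻] = (8.5×10⁻³)^3s
s = 6.2×10⁻¹⁸ / (8.5×10⁻³)^3 = 1.0×10⁻¹¹
s = 1.0×10⁻¹¹ M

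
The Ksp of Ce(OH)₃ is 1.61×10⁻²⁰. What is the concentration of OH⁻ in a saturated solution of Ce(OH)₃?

Ce(OH)₃(s) ⇌ Ce³⁺(aq) + 3 OH⁻(aq)
For each mole of Ce(OH)₃ that dissolves per liter, [Ce³⁺] = s and [OH⁻] = 3s; let s denote this solubility.
Ksp = [Ce³⁺][OH⁻]^3 = s · (3s)^3 = 27s^4 = 1.61×10⁻²⁰
s = 4.94×10⁻⁶ M
[OH⁻] = 3s = 1.48×10⁻⁵ M

1.48×10⁻⁵ M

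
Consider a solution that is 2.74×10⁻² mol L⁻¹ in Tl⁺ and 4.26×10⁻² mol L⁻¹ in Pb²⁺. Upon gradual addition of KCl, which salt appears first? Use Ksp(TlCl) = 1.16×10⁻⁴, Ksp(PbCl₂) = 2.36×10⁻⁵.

Each salt precipitates once Q = Ksp for that salt.
For TlCl: [Cl⁻] = (Ksp/[Tl⁺]) = 4.23×10⁻³ mol L⁻¹
For PbCl₂: [Cl⁻] = (Ksp/[Pb²⁺])^(1/2) = 2.35×10⁻² mol L⁻¹
TlCl requires the lower [Cl⁻], so it precipitates first.

TlCl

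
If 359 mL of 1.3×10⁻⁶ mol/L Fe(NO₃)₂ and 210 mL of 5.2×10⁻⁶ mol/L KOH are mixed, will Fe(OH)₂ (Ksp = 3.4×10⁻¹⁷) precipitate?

The combined volume is 569 mL.
[Fe²⁺] = (1.3×10⁻⁶)(359)/569 = 8.2×10⁻⁷ mol/L
[OH⁻] = (5.2×10⁻⁶)(210)/569 = 1.9×10⁻⁶ mol/L
Q = [Fe²⁺][OH⁻]^2 = 3.0×10⁻¹⁸
Q = 3.0×10⁻¹⁸ < Ksp = 3.4×10⁻¹⁷, so the solution is unsaturated and no precipitate forms.

No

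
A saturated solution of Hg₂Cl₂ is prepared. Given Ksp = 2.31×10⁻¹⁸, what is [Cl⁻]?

1.67×10⁻⁶ M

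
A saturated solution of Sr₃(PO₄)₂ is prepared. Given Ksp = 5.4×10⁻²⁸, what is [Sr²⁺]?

Sr₃(PO₄)₂(s) ⇌ 3 Sr²⁺(aq) + 2 PO₄³⁻(aq)
With molar solubility s: [Sr²⁺] = 3s, [PO₄³⁻] = 2s.
Ksp = [Sr²⁺]^3[PO₄³⁻]^2 = (3s)^3 · (2s)^2 = 108s^5 = 5.4×10⁻²⁸
s = 1.4×10⁻⁶ M
[Sr²⁺] = 3s = 4.1×10⁻⁶ M

4.1×10⁻⁶ M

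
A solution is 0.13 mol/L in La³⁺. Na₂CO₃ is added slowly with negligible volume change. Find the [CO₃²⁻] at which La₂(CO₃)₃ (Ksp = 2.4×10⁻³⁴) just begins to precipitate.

2.4×10⁻¹¹ M

Precipitation begins when Q = Ksp.
La₂(CO₃)₃(s) ⇌ 2 La³⁺(aq) + 3 CO₃²⁻(aq)
Ksp = [La³⁺]^2[CO₃²⁻]^3 = [CO₃²⁻]^3(0.13)^2
[CO₃²⁻]^3 = 2.4×10⁻³⁴ / (0.13)^2 = 1.4×10⁻³²
[CO₃²⁻] = 2.4×10⁻¹¹ mol/L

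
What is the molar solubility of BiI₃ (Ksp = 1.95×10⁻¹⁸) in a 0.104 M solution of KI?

BiI₃(s) ⇌ Bi³⁺(aq) + 3 I⁻(aq)
I⁻ is already present at 0.104 M. If s mol/L of BiI₃ dissolves, [Bi³⁺] = s while [I⁻] ≈ 0.104 M.
Ksp = [Bi³⁺][I⁻]^3 = s(0.104)^3
s = 1.95×10⁻¹⁸ / (0.104)^3 = 1.73×10⁻¹⁵
s = 1.73×10⁻¹⁵ M

1.73×10⁻¹⁵ M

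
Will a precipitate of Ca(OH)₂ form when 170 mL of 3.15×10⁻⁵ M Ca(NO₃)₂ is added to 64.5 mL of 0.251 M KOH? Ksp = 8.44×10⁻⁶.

No

The combined volume is 234.5 mL.
[Ca²⁺] = (3.15×10⁻⁵)(170)/234.5 = 2.28×10⁻⁵ M
[OH⁻] = (0.251)(64.5)/234.5 = 6.90×10⁻² M
Q = [Ca²⁺][OH⁻]^2 = 1.09×10⁻⁷
Q = 1.09×10⁻⁷ < Ksp = 8.44×10⁻⁶, so the solution is unsaturated and no precipitate forms.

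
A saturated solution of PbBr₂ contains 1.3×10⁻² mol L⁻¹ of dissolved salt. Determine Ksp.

PbBr₂(s) ⇌ Pb²⁺(aq) + 2 Br⁻(aq)
Call the molar solubility s, so that [Pb²⁺] = s and [Br⁻] = 2s.
Ksp = [Pb²⁺][Br⁻]^2 = s · (2s)^2 = 4s^3
Ksp = 4 × (1.3×10⁻²)^3 = 8.8×10⁻⁶

Ksp = 8.8×10⁻⁶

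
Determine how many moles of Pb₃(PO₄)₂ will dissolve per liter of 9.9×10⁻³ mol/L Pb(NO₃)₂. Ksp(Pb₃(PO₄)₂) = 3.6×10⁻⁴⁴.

Pb₃(PO₄)₂(s) ⇌ 3 Pb²⁺(aq) + 2 PO₄³⁻(aq)
The solution already contains Pb²⁺ at 9.9×10⁻³ mol/L. Let s be the molar solubility of Pb₃(PO₄)₂.
[Pb²⁺] ≈ 9.9×10⁻³ mol/L (common ion dominates); [PO₄³⁻] = 2s.
Ksp = [Pb²⁺]^3[PO₄³⁻]^2 = (9.9×10⁻³)^3(2s)^2
(2s)^2 = 3.6×10⁻⁴⁴ / (9.9×10⁻³)^3 = 3.7×10⁻³⁸
s = 9.6×10⁻²⁰ mol/L

9.6×10⁻²⁰ M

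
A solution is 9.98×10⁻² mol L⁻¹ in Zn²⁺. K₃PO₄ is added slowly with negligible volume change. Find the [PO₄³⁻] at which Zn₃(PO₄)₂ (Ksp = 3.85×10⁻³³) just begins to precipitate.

1.97×10⁻¹⁵ M

The threshold for precipitation is Q = Ksp.
Zn₃(PO₄)₂(s) ⇌ 3 Zn²⁺(aq) + 2 PO₄³⁻(aq)
Ksp = [Zn²⁺]^3[PO₄³⁻]^2 = [PO₄³⁻]^2(9.98×10⁻²)^3
[PO₄³⁻]^2 = 3.85×10⁻³³ / (9.98×10⁻²)^3 = 3.87×10⁻³⁰
[PO₄³⁻] = 1.97×10⁻¹⁵ mol L⁻¹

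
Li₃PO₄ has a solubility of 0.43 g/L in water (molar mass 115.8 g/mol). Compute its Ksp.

Molar solubility s = (0.43 g/L) / (115.8 g/mol) = 3.713×10⁻³ mol/L
Li₃PO₄(s) ⇌ 3 Li⁺(aq) + PO₄³⁻(aq)
Let s be the molar solubility. Then [Li⁺] = 3s and [PO₄³⁻] = s.
Ksp = [Li⁺]^3[PO₄³⁻] = (3s)^3 · s = 27s^4
Ksp = 27 × (3.713×10⁻³)^4 = 5.1×10⁻⁹

Ksp = 5.1×10⁻⁹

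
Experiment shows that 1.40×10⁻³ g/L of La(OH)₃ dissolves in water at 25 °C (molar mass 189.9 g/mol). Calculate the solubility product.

Ksp = 7.98×10⁻²⁰

Molar solubility s = (1.40×10⁻³ g/L) / (189.9 g/mol) = 7.3723×10⁻⁶ mol/L
La(OH)₃(s) ⇌ La³⁺(aq) + 3 OH⁻(aq)
Let s be the molar solubility. Then [La³⁺] = s and [OH⁻] = 3s.
Ksp = [La³⁺][OH⁻]^3 = s · (3s)^3 = 27s^4
Ksp = 27 × (7.3723×10⁻⁶)^4 = 7.98×10⁻²⁰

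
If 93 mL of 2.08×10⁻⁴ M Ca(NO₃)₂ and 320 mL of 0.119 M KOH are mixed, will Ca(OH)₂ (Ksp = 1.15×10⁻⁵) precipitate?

No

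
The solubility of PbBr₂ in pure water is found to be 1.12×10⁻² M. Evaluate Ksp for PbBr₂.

Ksp = 5.62×10⁻⁶

PbBr₂(s) ⇌ Pb²⁺(aq) + 2 Br⁻(aq)
With molar solubility s: [Pb²⁺] = s, [Br⁻] = 2s.
Ksp = [Pb²⁺][Br⁻]^2 = s · (2s)^2 = 4s^3
Ksp = 4 × (1.12×10⁻²)^3 = 5.62×10⁻⁶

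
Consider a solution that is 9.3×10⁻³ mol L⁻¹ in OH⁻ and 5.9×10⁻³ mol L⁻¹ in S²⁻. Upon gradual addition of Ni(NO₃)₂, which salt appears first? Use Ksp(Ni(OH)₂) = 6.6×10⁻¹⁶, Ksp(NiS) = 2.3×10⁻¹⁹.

NiS

Precipitation of each salt begins when its ion product equals Ksp.
For Ni(OH)₂: [Ni²⁺] = (Ksp/[OH⁻]^2) = 7.6×10⁻¹² mol L⁻¹
For NiS: [Ni²⁺] = (Ksp/[S²⁻]) = 3.9×10⁻¹⁷ mol L⁻¹
The smaller threshold [Ni²⁺] is reached first, so NiS precipitates first.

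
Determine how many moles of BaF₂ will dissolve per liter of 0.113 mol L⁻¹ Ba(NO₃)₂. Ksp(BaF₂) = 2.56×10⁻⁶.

BaF₂(s) ⇌ Ba²⁺(aq) + 2 F⁻(aq)
Let s be the solubility of BaF₂ here. The common ion gives [Ba²⁺] ≈ 0.113 mol L⁻¹, and [F⁻] = 2s.
Ksp = [Ba²⁺][F⁻]^2 = (0.113)(2s)^2
(2s)^2 = 2.56×10⁻⁶ / (0.113) = 2.27×10⁻⁵
s = 2.38×10⁻³ mol L⁻¹

2.38×10⁻³ M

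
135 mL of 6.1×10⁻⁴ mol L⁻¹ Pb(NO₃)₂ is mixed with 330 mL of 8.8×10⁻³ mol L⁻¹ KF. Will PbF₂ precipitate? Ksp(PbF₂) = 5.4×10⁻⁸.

No

After mixing, V = 135 mL + 330 mL = 465 mL.
[Pb²⁺] = (6.1×10⁻⁴)(135)/465 = 1.8×10⁻⁴ mol L⁻¹
[F⁻] = (8.8×10⁻³)(330)/465 = 6.2×10⁻³ mol L⁻¹
Q = [Pb²⁺][F⁻]^2 = 6.9×10⁻⁹
Q = 6.9×10⁻⁹ < Ksp = 5.4×10⁻⁸, so the solution is unsaturated and no precipitate forms.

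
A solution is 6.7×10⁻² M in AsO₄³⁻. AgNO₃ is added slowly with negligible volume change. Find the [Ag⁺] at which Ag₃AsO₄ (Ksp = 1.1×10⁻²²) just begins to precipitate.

1.2×10⁻⁷ M

The threshold for precipitation is Q = Ksp.
Ag₃AsO₄(s) ⇌ 3 Ag⁺(aq) + AsO₄³⁻(aq)
Ksp = [Ag⁺]^3[AsO₄³⁻] = [Ag⁺]^3(6.7×10⁻²)
[Ag⁺]^3 = 1.1×10⁻²² / (6.7×10⁻²) = 1.6×10⁻²¹
[Ag⁺] = 1.2×10⁻⁷ M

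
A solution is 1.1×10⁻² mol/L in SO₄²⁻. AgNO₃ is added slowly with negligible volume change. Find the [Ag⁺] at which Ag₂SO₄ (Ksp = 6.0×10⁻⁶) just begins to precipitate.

Each salt precipitates once Q = Ksp for that salt.
Ag₂SO₄(s) ⇌ 2 Ag⁺(aq) + SO₄²⁻(aq)
Ksp = [Ag⁺]^2[SO₄²⁻] = [Ag⁺]^2(1.1×10⁻²)
[Ag⁺]^2 = 6.0×10⁻⁶ / (1.1×10⁻²) = 5.5×10⁻⁴
[Ag⁺] = 2.3×10⁻² mol/L

2.3×10⁻² M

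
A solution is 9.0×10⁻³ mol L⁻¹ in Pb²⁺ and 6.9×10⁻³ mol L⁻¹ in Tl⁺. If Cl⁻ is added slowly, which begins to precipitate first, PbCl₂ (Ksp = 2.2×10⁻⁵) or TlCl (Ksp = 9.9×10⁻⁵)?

Precipitation of each salt begins when its ion product equals Ksp.
For PbCl₂: [Cl⁻] = (Ksp/[Pb²⁺])^(1/2) = 4.9×10⁻² mol L⁻¹
For TlCl: [Cl⁻] = (Ksp/[Tl⁺]) = 1.4×10⁻² mol L⁻¹
TlCl requires the lower [Cl⁻], so it precipitates first.

TlCl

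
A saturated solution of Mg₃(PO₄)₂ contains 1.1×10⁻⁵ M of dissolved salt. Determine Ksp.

Ksp = 1.7×10⁻²³

Mg₃(PO₄)₂(s) ⇌ 3 Mg²⁺(aq) + 2 PO₄³⁻(aq)
For each mole of Mg₃(PO₄)₂ that dissolves per liter, [Mg²⁺] = 3s and [PO₄³⁻] = 2s; let s denote this solubility.
Ksp = [Mg²⁺]^3[PO₄³⁻]^2 = (3s)^3 · (2s)^2 = 108s^5
Ksp = 108 × (1.1×10⁻⁵)^5 = 1.7×10⁻²³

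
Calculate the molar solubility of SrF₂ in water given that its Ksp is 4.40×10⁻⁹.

SrF₂(s) ⇌ Sr²⁺(aq) + 2 F⁻(aq)
For each mole of SrF₂ that dissolves per liter, [Sr²⁺] = s and [F⁻] = 2s; let s denote this solubility.
Ksp = [Sr²⁺][F⁻]^2 = s · (2s)^2 = 4s^3
4s^3 = 4.40×10⁻⁹  ⇒  s^3 = 1.10×10⁻⁹
s = (1.10×10⁻⁹)^(1/3) = 1.03×10⁻³ M

1.03×10⁻³ M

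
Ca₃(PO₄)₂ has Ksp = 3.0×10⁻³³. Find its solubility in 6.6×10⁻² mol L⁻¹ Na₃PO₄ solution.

2.9×10⁻¹¹ M

Ca₃(PO₄)₂(s) ⇌ 3 Ca²⁺(aq) + 2 PO₄³⁻(aq)
With PO₄³⁻ already at 6.6×10⁻² mol L⁻¹ and s small, take [PO₄³⁻] ≈ 6.6×10⁻² mol L⁻¹ and [Ca²⁺] = 3s.
Ksp = [Ca²⁺]^3[PO₄³⁻]^2 = (3s)^3(6.6×10⁻²)^2
(3s)^3 = 3.0×10⁻³³ / (6.6×10⁻²)^2 = 6.9×10⁻³¹
s = 2.9×10⁻¹¹ mol L⁻¹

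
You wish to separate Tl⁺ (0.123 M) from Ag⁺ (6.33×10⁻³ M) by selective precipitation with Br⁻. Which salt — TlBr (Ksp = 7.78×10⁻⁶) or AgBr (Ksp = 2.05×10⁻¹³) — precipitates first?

AgBr

The threshold for precipitation is Q = Ksp.
For TlBr: [Br⁻] = (Ksp/[Tl⁺]) = 6.33×10⁻⁵ M
For AgBr: [Br⁻] = (Ksp/[Ag⁺]) = 3.24×10⁻¹¹ M
The smaller threshold [Br⁻] is reached first, so AgBr precipitates first.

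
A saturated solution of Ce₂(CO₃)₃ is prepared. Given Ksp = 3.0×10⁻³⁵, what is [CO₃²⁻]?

Ce₂(CO₃)₃(s) ⇌ 2 Ce³⁺(aq) + 3 CO₃²⁻(aq)
With molar solubility s: [Ce³⁺] = 2s, [CO₃²⁻] = 3s.
Ksp = [Ce³⁺]^2[CO₃²⁻]^3 = (2s)^2 · (3s)^3 = 108s^5 = 3.0×10⁻³⁵
s = 4.9×10⁻⁸ mol/L
[CO₃²⁻] = 3s = 1.5×10⁻⁷ mol/L

1.5×10⁻⁷ M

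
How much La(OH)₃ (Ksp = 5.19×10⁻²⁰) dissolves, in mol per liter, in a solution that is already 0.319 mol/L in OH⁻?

La(OH)₃(s) ⇌ La³⁺(aq) + 3 OH⁻(aq)
OH⁻ is already present at 0.319 mol/L. If s mol/L of La(OH)₃ dissolves, [La³⁺] = s while [OH⁻] ≈ 0.319 mol/L.
Ksp = [La³⁺][OH⁻]^3 = s(0.319)^3
s = 5.19×10⁻²⁰ / (0.319)^3 = 1.60×10⁻¹⁸
s = 1.60×10⁻¹⁸ mol/L

1.60×10⁻¹⁸ M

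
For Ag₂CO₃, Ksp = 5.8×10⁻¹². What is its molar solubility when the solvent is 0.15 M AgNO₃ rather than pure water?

2.6×10⁻¹⁰ M

Ag₂CO₃(s) ⇌ 2 Ag⁺(aq) + CO₃²⁻(aq)
Ag⁺ is already present at 0.15 M. If s mol/L of Ag₂CO₃ dissolves, [CO₃²⁻] = s while [Ag⁺] ≈ 0.15 M.
Ksp = [Ag⁺]^2[CO₃²⁻] = (0.15)^2s
s = 5.8×10⁻¹² / (0.15)^2 = 2.6×10⁻¹⁰
s = 2.6×10⁻¹⁰ M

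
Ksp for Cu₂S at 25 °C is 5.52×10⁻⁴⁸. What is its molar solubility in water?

1.11×10⁻¹⁶ M

Cu₂S(s) ⇌ 2 Cu⁺(aq) + S²⁻(aq)
With molar solubility s: [Cu⁺] = 2s, [S²⁻] = s.
Ksp = [Cu⁺]^2[S²⁻] = (2s)^2 · s = 4s^3
4s^3 = 5.52×10⁻⁴⁸  ⇒  s^3 = 1.38×10⁻⁴⁸
s = 1.11×10⁻¹⁶ mol L⁻¹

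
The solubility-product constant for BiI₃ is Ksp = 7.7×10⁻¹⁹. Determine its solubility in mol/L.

1.3×10⁻⁵ M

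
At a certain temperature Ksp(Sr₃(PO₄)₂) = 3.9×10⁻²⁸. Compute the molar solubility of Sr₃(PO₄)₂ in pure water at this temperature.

1.3×10⁻⁶ M

Sr₃(PO₄)₂(s) ⇌ 3 Sr²⁺(aq) + 2 PO₄³⁻(aq)
For each mole of Sr₃(PO₄)₂ that dissolves per liter, [Sr²⁺] = 3s and [PO₄³⁻] = 2s; let s denote this solubility.
Ksp = [Sr²⁺]^3[PO₄³⁻]^2 = (3s)^3 · (2s)^2 = 108s^5
108s^5 = 3.9×10⁻²⁸  ⇒  s^5 = 3.6×10⁻³⁰
s = (3.6×10⁻³⁰)^(1/5) = 1.3×10⁻⁶ mol L⁻¹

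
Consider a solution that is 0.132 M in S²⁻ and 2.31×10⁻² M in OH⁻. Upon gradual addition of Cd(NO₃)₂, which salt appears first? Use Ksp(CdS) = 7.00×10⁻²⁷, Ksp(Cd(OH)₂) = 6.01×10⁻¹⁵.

CdS

Each salt precipitates once Q = Ksp for that salt.
For CdS: [Cd²⁺] = (Ksp/[S²⁻]) = 5.30×10⁻²⁶ M
For Cd(OH)₂: [Cd²⁺] = (Ksp/[OH⁻]^2) = 1.13×10⁻¹¹ M
Since CdS needs less Cd²⁺ to reach saturation, it precipitates first.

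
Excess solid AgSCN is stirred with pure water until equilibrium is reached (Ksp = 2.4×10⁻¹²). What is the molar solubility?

AgSCN(s) ⇌ Ag⁺(aq) + SCN⁻(aq)
Call the molar solubility s, so that [Ag⁺] = s and [SCN⁻] = s.
Ksp = [Ag⁺][SCN⁻] = s · s = s^2
s^2 = 2.4×10⁻¹²
Taking the 2nd root, s = 1.5×10⁻⁶ mol/L.

1.5×10⁻⁶ M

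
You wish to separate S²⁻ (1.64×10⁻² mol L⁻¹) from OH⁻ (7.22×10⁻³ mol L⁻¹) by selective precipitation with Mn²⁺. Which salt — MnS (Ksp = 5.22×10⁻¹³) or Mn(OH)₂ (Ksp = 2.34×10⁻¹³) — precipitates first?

MnS

The threshold for precipitation is Q = Ksp.
For MnS: [Mn²⁺] = (Ksp/[S²⁻]) = 3.18×10⁻¹¹ mol L⁻¹
For Mn(OH)₂: [Mn²⁺] = (Ksp/[OH⁻]^2) = 4.49×10⁻⁹ mol L⁻¹
The smaller threshold [Mn²⁺] is reached first, so MnS precipitates first.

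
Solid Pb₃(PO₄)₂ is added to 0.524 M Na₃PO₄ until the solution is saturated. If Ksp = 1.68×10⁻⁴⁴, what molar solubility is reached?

1.31×10⁻¹⁵ M

Pb₃(PO₄)₂(s) ⇌ 3 Pb²⁺(aq) + 2 PO₄³⁻(aq)
With PO₄³⁻ already at 0.524 M and s small, take [PO₄³⁻] ≈ 0.524 M and [Pb²⁺] = 3s.
Ksp = [Pb²⁺]^3[PO₄³⁻]^2 = (3s)^3(0.524)^2
(3s)^3 = 1.68×10⁻⁴⁴ / (0.524)^2 = 6.12×10⁻⁴⁴
s = 1.31×10⁻¹⁵ M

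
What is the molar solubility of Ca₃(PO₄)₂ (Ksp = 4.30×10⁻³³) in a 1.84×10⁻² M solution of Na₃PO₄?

7.78×10⁻¹¹ M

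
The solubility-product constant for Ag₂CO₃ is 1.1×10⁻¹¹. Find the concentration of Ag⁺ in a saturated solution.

Ag₂CO₃(s) ⇌ 2 Ag⁺(aq) + CO₃²⁻(aq)
If s mol/L of Ag₂CO₃ dissolves, [Ag⁺] = 2s and [CO₃²⁻] = s.
Ksp = [Ag⁺]^2[CO₃²⁻] = (2s)^2 · s = 4s^3 = 1.1×10⁻¹¹
s = 1.4×10⁻⁴ mol/L
[Ag⁺] = 2s = 2.8×10⁻⁴ mol/L

2.8×10⁻⁴ M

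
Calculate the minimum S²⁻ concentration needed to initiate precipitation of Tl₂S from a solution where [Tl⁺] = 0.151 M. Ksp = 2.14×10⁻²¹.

The threshold for precipitation is Q = Ksp.
Tl₂S(s) ⇌ 2 Tl⁺(aq) + S²⁻(aq)
Ksp = [Tl⁺]^2[S²⁻] = [S²⁻](0.151)^2
[S²⁻] = 2.14×10⁻²¹ / (0.151)^2 = 9.39×10⁻²⁰
[S²⁻] = 9.39×10⁻²⁰ M

9.39×10⁻²⁰ M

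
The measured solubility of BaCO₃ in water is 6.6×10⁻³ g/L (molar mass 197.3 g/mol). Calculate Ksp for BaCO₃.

s = (6.6×10⁻³ g L⁻¹)/(197.3 g mol⁻¹) = 3.345×10⁻⁵ M
BaCO₃(s) ⇌ Ba²⁺(aq) + CO₃²⁻(aq)
For each mole of BaCO₃ that dissolves per liter, [Ba²⁺] = s and [CO₃²⁻] = s; let s denote this solubility.
Ksp = [Ba²⁺][CO₃²⁻] = s · s = s^2
Ksp = (3.345×10⁻⁵)^2 = 1.1×10⁻⁹

Ksp = 1.1×10⁻⁹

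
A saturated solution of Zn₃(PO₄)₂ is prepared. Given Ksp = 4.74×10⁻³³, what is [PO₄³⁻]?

2.69×10⁻⁷ M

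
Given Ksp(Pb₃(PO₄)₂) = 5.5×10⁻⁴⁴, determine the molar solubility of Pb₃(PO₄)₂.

8.7×10⁻¹⁰ M

Pb₃(PO₄)₂(s) ⇌ 3 Pb²⁺(aq) + 2 PO₄³⁻(aq)
If s mol/L of Pb₃(PO₄)₂ dissolves, [Pb²⁺] = 3s and [PO₄³⁻] = 2s.
Ksp = [Pb²⁺]^3[PO₄³⁻]^2 = (3s)^3 · (2s)^2 = 108s^5
108s^5 = 5.5×10⁻⁴⁴  ⇒  s^5 = 5.1×10⁻⁴⁶
s = 8.7×10⁻¹⁰ mol/L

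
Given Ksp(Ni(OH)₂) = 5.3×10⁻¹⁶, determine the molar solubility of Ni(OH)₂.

Ni(OH)₂(s) ⇌ Ni²⁺(aq) + 2 OH⁻(aq)
Let s be the molar solubility. Then [Ni²⁺] = s and [OH⁻] = 2s.
Ksp = [Ni²⁺][OH⁻]^2 = s · (2s)^2 = 4s^3
4s^3 = 5.3×10⁻¹⁶  ⇒  s^3 = 1.3×10⁻¹⁶
s = 5.1×10⁻⁶ M

5.1×10⁻⁶ M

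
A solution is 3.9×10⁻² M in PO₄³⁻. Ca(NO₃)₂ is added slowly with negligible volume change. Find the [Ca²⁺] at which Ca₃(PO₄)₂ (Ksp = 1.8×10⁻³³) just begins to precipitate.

1.1×10⁻¹⁰ M

The threshold for precipitation is Q = Ksp.
Ca₃(PO₄)₂(s) ⇌ 3 Ca²⁺(aq) + 2 PO₄³⁻(aq)
Ksp = [Ca²⁺]^3[PO₄³⁻]^2 = [Ca²⁺]^3(3.9×10⁻²)^2
[Ca²⁺]^3 = 1.8×10⁻³³ / (3.9×10⁻²)^2 = 1.2×10⁻³⁰
[Ca²⁺] = 1.1×10⁻¹⁰ M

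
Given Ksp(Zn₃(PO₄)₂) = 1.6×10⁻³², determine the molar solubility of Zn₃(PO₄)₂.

Zn₃(PO₄)₂(s) ⇌ 3 Zn²⁺(aq) + 2 PO₄³⁻(aq)
Call the molar solubility s, so that [Zn²⁺] = 3s and [PO₄³⁻] = 2s.
Ksp = [Zn²⁺]^3[PO₄³⁻]^2 = (3s)^3 · (2s)^2 = 108s^5
108s^5 = 1.6×10⁻³²  ⇒  s^5 = 1.5×10⁻³⁴
s = (1.5×10⁻³⁴)^(1/5) = 1.7×10⁻⁷ mol L⁻¹

1.7×10⁻⁷ M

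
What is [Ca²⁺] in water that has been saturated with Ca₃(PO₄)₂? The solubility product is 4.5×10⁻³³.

Ca₃(PO₄)₂(s) ⇌ 3 Ca²⁺(aq) + 2 PO₄³⁻(aq)
Let s be the molar solubility. Then [Ca²⁺] = 3s and [PO₄³⁻] = 2s.
Ksp = [Ca²⁺]^3[PO₄³⁻]^2 = (3s)^3 · (2s)^2 = 108s^5 = 4.5×10⁻³³
s = 1.3×10⁻⁷ mol/L
[Ca²⁺] = 3s = 4.0×10⁻⁷ mol/L

4.0×10⁻⁷ M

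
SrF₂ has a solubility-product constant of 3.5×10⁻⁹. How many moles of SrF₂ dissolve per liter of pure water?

9.6×10⁻⁴ M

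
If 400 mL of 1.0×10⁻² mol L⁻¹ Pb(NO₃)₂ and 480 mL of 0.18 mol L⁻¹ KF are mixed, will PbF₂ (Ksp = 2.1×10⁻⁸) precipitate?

The combined volume is 880 mL.
[Pb²⁺] = (1.0×10⁻²)(400)/880 = 4.5×10⁻³ mol L⁻¹
[F⁻] = (0.18)(480)/880 = 9.8×10⁻² mol L⁻¹
Q = [Pb²⁺][F⁻]^2 = 4.4×10⁻⁵
Q = 4.4×10⁻⁵ > Ksp = 2.1×10⁻⁸, so the solution is supersaturated and PbF₂ precipitates.

Yes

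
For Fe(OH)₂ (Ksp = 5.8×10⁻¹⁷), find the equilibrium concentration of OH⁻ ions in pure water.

4.9×10⁻⁶ M

Fe(OH)₂(s) ⇌ Fe²⁺(aq) + 2 OH⁻(aq)
For each mole of Fe(OH)₂ that dissolves per liter, [Fe²⁺] = s and [OH⁻] = 2s; let s denote this solubility.
Ksp = [Fe²⁺][OH⁻]^2 = s · (2s)^2 = 4s^3 = 5.8×10⁻¹⁷
s = 2.4×10⁻⁶ mol/L
[OH⁻] = 2s = 4.9×10⁻⁶ mol/L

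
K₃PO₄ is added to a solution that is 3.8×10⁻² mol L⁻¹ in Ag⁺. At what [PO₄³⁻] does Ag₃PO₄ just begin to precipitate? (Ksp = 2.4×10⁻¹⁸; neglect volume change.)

4.4×10⁻¹⁴ M

A salt starts to precipitate once the ion product Q reaches its Ksp.
Ag₃PO₄(s) ⇌ 3 Ag⁺(aq) + PO₄³⁻(aq)
Ksp = [Ag⁺]^3[PO₄³⁻] = [PO₄³⁻](3.8×10⁻²)^3
[PO₄³⁻] = 2.4×10⁻¹⁸ / (3.8×10⁻²)^3 = 4.4×10⁻¹⁴
[PO₄³⁻] = 4.4×10⁻¹⁴ mol L⁻¹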